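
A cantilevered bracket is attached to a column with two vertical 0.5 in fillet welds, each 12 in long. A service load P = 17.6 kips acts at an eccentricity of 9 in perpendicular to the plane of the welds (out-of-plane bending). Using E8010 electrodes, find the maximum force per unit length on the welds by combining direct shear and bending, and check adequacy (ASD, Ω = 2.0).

f_max ≈ 3.38 kip/in; adequate

E80XX → F_EXX = 80 ksi.
L_w = 2 × 12 = 24 in; section modulus (unit throat) S = 2 × L²/6 = 48 in².
Direct shear f_v = P/L_w = 17.6/24 = 0.7333 kip/in.
Moment M = P × e = 17.6 × 9 = 158.4 kip·in; bending f_b = M/S = 3.3 kip/in.
f_max = √(f_v² + f_b²) = √(0.7333² + 3.3²) = 3.38 kip/in.
r_n/Ω = (1/2.0) × 0.6 × 80 × (0.707 × 0.5) = 8.484 kip/in → adequate.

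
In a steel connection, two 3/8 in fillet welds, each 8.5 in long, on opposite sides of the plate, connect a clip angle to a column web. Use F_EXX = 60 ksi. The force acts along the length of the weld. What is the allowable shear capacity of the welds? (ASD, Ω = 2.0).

R_n/Ω ≈ 81.1 kips

Effective throat t_e = 0.707 × 0.375 = 0.2651 in.
Total length L = 17 in; A_we = 0.2651 × 17 = 4.507 in².
F_nw = 0.6 F_EXX = 0.6 × 60 = 36 ksi.
R_n = 36 × 4.507 = 162.3 kips; R_n/Ω = 162.3/2.0 = 81.13 kips.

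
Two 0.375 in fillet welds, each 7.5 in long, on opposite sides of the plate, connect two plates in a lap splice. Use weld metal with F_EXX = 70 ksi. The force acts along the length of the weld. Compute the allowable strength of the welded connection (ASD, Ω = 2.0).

Effective throat t_e = 0.707 × 0.375 = 0.2651 in.
Total length L = 15 in; A_we = 0.2651 × 15 = 3.977 in².
F_nw = 0.6 F_EXX = 0.6 × 70 = 42 ksi.
R_n = 42 × 3.977 = 167 kip; R_n/Ω = 167/2.0 = 83.51 kip.

R_n/Ω ≈ 83.5 kip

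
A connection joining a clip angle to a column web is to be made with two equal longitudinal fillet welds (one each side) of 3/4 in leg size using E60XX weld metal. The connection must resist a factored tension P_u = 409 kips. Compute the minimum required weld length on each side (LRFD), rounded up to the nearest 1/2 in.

E60XX → F_EXX = 60 ksi.
Throat t_e = 0.707 × 0.75 = 0.5302 in.
φr_n = 0.75 × 0.6 × 60 × 0.5302 = 14.32 kips/in.
L_req = P_u / φr_n = 409 / 14.32 = 28.57 in total.
Per side: 28.57 / 2 = 14.28 in.
Round up → use L = 14.5 in on each side.

L = 14.5 in on each side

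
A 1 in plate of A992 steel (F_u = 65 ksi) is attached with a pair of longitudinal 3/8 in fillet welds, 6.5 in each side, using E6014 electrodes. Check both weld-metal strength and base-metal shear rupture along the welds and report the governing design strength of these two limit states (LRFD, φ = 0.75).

φR_n ≈ 93.1 kip (weld metal governs)

E60XX → F_EXX = 60 ksi.
t_e = 0.707 × 0.375 = 0.2651 in; L = 13 in.
Weld metal: φR_n = 0.75 × 0.6 × 60 × 0.2651 × 13 = 93.06 kip.
Base metal (shear rupture): φR_n = 0.75 × 0.6 × 65 × 1 × 13 = 380.2 kip.
Governing: weld metal.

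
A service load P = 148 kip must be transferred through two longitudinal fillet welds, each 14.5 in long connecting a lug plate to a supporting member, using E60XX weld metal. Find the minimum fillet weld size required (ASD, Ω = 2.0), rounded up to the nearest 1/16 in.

E60XX → F_EXX = 60 ksi.
Total weld length L = 29 in.
Required throat t_e = P × Ω / (0.6 F_EXX × L) = 148 × 2.0 / (0.6 × 60 × 29) = 0.2835 in.
Required leg w = t_e / 0.707 = 0.401 in → use 7/16 in.

w = 7/16 in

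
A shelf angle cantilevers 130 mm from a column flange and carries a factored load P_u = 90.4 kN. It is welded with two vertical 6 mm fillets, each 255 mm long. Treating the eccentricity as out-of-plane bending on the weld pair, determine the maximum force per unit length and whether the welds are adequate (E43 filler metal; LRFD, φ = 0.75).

f_max ≈ 570 N/mm; adequate

E43XX → F_EXX = 430 MPa.
L_w = 2 × 255 = 510 mm; section modulus (unit throat) S = 2 × L²/6 = 21680 mm².
Direct shear f_v = P/L_w = 90.4×10³/510 = 177.3 N/mm.
Moment M = P × e = 90.4×10³ × 130 = 11752000 N·mm; bending f_b = M/S = 542.2 N/mm.
f_max = √(f_v² + f_b²) = √(177.3² + 542.2²) = 570.4 N/mm.
φr_n = 0.75 × 0.6 × 430 × (0.707 × 6) = 820.8 N/mm → adequate.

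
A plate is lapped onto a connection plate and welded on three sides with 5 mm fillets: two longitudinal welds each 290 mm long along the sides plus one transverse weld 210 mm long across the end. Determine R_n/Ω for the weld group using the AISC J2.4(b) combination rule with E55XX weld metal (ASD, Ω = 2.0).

E55XX → F_EXX = 550 MPa.
t_e = 0.707 × 5 = 3.535 mm.
R_nwl = 0.6 × 550 × 3.535 × 580 × 10⁻³ = 676.6 kN (longitudinal, 2 welds).
R_nwt = 0.6 × 550 × 3.535 × 210 × 10⁻³ = 245 kN (transverse, base value).
(i) R_nwl + R_nwt = 921.6 kN; (ii) 0.85 R_nwl + 1.5 R_nwt = 942.6 kN.
R_n = max = 942.6 kN [governs: (ii)]; R_n/Ω = 471.3 kN.

R_n/Ω ≈ 471 kN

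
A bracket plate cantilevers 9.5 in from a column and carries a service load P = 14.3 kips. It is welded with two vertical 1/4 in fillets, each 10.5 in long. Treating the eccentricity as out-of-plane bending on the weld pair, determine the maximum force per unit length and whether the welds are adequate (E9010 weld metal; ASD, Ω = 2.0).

f_max ≈ 3.76 kip/in; adequate

E90XX → F_EXX = 90 ksi.
L_w = 2 × 10.5 = 21 in; section modulus (unit throat) S = 2 × L²/6 = 36.75 in².
Direct shear f_v = P/L_w = 14.3/21 = 0.681 kip/in.
Moment M = P × e = 14.3 × 9.5 = 135.85 kip·in; bending f_b = M/S = 3.697 kip/in.
f_max = √(f_v² + f_b²) = √(0.681² + 3.697²) = 3.759 kip/in.
r_n/Ω = (1/2.0) × 0.6 × 90 × (0.707 × 0.25) = 4.772 kip/in → adequate.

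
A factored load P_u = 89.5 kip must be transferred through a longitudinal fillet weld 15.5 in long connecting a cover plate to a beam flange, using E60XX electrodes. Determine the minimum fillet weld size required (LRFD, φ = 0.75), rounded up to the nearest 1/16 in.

E60XX → F_EXX = 60 ksi.
Total weld length L = 15.5 in.
Required throat t_e = P_u / (φ × 0.6 F_EXX × L) = 89.5 / (0.75 × 0.6 × 60 × 15.5) = 0.2139 in.
Required leg w = t_e / 0.707 = 0.3025 in → use 5/16 in.

w = 5/16 in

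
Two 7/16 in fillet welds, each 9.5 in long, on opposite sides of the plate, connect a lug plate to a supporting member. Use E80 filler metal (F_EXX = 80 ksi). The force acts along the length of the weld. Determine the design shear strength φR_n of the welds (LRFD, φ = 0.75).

Effective throat t_e = 0.707 × 0.4375 = 0.3093 in.
Total length L = 19 in; A_we = 0.3093 × 19 = 5.877 in².
F_nw = 0.6 F_EXX = 0.6 × 80 = 48 ksi.
φR_n = 0.75 × 48 × 5.877 = 211.6 kips.

φR_n ≈ 212 kips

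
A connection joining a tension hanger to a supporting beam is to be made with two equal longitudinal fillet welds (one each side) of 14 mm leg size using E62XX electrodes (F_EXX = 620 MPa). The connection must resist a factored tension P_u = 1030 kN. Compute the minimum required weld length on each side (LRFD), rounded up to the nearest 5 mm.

L = 190 mm on each side

Throat t_e = 0.707 × 14 = 9.898 mm.
φr_n = 0.75 × 0.6 × 620 × 9.898 × 10⁻³ = 2.762 kN/mm.
L_req = P_u / φr_n = 1030 / 2.762 = 373 mm total.
Per side: 373 / 2 = 186.5 mm.
Round up → use L = 190 mm on each side.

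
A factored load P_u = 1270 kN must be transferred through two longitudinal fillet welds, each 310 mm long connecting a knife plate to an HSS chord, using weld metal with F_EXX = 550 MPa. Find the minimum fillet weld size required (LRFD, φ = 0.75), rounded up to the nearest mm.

Total weld length L = 620 mm.
Required throat t_e = P_u / (φ × 0.6 F_EXX × L) = 1270 / (0.75 × 0.6 × 550 × 620 × 10⁻³) = 8.276 mm.
Required leg w = t_e / 0.707 = 11.71 mm → use 12 mm.

w = 12 mm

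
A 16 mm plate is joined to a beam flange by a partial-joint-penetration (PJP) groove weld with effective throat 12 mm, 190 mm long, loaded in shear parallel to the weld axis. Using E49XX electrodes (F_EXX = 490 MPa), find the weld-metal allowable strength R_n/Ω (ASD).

R_n/Ω ≈ 335 kN

Effective throat (given) t_e = 12 mm.
A_we = 12 × 190 = 2280 mm².
F_nw = 0.6 F_EXX = 294 MPa.
R_n/Ω = (294 × 2280) / 2.0 × 10⁻³ = 335.2 kN.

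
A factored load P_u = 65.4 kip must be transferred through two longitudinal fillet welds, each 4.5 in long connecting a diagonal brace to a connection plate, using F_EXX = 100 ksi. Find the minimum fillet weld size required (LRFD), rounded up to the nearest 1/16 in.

w = 1/4 in

Total weld length L = 9 in.
Required throat t_e = P_u / (φ × 0.6 F_EXX × L) = 65.4 / (0.75 × 0.6 × 100 × 9) = 0.1615 in.
Required leg w = t_e / 0.707 = 0.2284 in → use 1/4 in.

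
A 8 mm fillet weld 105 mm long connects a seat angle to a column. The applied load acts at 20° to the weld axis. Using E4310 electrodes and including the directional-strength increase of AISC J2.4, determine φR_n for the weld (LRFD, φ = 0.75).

φR_n ≈ 126 kN

E43XX → F_EXX = 430 MPa.
t_e = 0.707 × 8 = 5.656 mm; A_we = 5.656 × 105 = 593.9 mm².
Directional factor: 1.0 + 0.5 sin^1.5(20°) = 1.1.
F_nw = 0.6 × 430 × 1.1 = 283.8 MPa.
φR_n = 0.75 × 283.8 × 593.9 × 10⁻³ = 126.4 kN.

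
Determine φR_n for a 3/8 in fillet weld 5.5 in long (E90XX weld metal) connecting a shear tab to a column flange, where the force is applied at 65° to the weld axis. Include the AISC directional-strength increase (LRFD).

φR_n ≈ 84.5 kips

E90XX → F_EXX = 90 ksi.
t_e = 0.707 × 0.375 = 0.2651 in; A_we = 0.2651 × 5.5 = 1.458 in².
Directional factor: 1.0 + 0.5 sin^1.5(65°) = 1.431.
F_nw = 0.6 × 90 × 1.431 = 77.3 ksi.
φR_n = 0.75 × 77.3 × 1.458 = 84.53 kips.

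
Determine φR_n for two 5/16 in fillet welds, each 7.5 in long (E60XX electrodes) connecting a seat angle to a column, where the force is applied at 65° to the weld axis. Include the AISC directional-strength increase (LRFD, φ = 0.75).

E60XX → F_EXX = 60 ksi.
t_e = 0.707 × 0.3125 = 0.2209 in; A_we = 0.2209 × 15 = 3.314 in².
Directional factor: 1.0 + 0.5 sin^1.5(65°) = 1.431.
F_nw = 0.6 × 60 × 1.431 = 51.53 ksi.
φR_n = 0.75 × 51.53 × 3.314 = 128.1 kips.

φR_n ≈ 128 kips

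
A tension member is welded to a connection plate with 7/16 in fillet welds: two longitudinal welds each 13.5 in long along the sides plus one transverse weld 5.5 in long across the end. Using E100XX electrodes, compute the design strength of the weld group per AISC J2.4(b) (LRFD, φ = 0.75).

E100XX → F_EXX = 100 ksi.
t_e = 0.707 × 0.4375 = 0.3093 in.
R_nwl = 0.6 × 100 × 0.3093 × 27 = 501.1 kips (longitudinal, 2 welds).
R_nwt = 0.6 × 100 × 0.3093 × 5.5 = 102.1 kips (transverse, base value).
(i) R_nwl + R_nwt = 603.2 kips; (ii) 0.85 R_nwl + 1.5 R_nwt = 579 kips.
R_n = max = 603.2 kips [governs: (i)]; φR_n = 452.4 kips.

φR_n ≈ 452 kips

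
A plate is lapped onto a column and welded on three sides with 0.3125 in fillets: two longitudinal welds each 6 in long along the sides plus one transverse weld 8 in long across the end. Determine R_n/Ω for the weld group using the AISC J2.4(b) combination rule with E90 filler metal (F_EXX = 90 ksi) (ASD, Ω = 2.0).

t_e = 0.707 × 0.3125 = 0.2209 in.
R_nwl = 0.6 × 90 × 0.2209 × 12 = 143.2 kip (longitudinal, 2 welds).
R_nwt = 0.6 × 90 × 0.2209 × 8 = 95.44 kip (transverse, base value).
(i) R_nwl + R_nwt = 238.6 kip; (ii) 0.85 R_nwl + 1.5 R_nwt = 264.9 kip.
R_n = max = 264.9 kip [governs: (ii)]; R_n/Ω = 132.4 kip.

R_n/Ω ≈ 132 kip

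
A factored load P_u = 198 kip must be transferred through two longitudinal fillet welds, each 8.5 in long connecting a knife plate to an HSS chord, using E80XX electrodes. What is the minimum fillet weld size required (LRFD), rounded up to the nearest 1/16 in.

E80XX → F_EXX = 80 ksi.
Total weld length L = 17 in.
Required throat t_e = P_u / (φ × 0.6 F_EXX × L) = 198 / (0.75 × 0.6 × 80 × 17) = 0.3235 in.
Required leg w = t_e / 0.707 = 0.4576 in → use 1/2 in.

w = 1/2 in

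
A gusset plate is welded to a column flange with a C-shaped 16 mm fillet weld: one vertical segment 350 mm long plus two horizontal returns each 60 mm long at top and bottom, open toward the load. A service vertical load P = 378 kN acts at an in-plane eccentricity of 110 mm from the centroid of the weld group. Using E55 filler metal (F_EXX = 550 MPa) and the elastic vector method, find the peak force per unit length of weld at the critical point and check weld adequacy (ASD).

f_max ≈ 1480 N/mm; adequate

Total weld length L_w = 470 mm. Treat welds as unit-width lines.
Centroid: x̄ = 2×60×30 / 470 = 7.66 mm from the vertical weld.
Polar moment about centroid: J = I_x + I_y = [350³/12 + 2×60×175²] + [350×7.66² + 2(60³/12 + 60×22.34²)] = 7364000 mm³.
Direct shear f_v = P/L_w = 378×10³ / 470 = 804.3 N/mm (vertical).
Torsion M = P·e = 378×10³ × 110 = 41580000 N·mm.
Critical point at (x, y) = (52.34, 175) from centroid. f_tx = M·y/J = 988.1 N/mm; f_ty = M·x/J = 295.5 N/mm.
Resultant f_max = √[f_tx² + (f_v + f_ty)²] = √[988.1² + (804.3 + 295.5)²] = 1478 N/mm.
Capacity per unit length: r_n/Ω = (1/2.0) × 0.6 × 550 × (0.707 × 16) = 1866 N/mm.
1478 ≤ 1866 → adequate.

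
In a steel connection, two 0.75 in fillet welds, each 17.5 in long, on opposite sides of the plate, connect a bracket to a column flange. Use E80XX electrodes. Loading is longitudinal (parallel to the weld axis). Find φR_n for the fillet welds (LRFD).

E80XX → F_EXX = 80 ksi.
Effective throat t_e = 0.707 × 0.75 = 0.5302 in.
Total length L = 35 in; A_we = 0.5302 × 35 = 18.56 in².
F_nw = 0.6 F_EXX = 0.6 × 80 = 48 ksi.
φR_n = 0.75 × 48 × 18.56 = 668.1 kips.

φR_n ≈ 668 kips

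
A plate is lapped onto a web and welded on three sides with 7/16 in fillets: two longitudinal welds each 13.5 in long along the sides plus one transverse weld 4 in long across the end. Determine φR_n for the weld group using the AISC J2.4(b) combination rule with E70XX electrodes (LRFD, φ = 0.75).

E70XX → F_EXX = 70 ksi.
t_e = 0.707 × 0.4375 = 0.3093 in.
R_nwl = 0.6 × 70 × 0.3093 × 27 = 350.8 kips (longitudinal, 2 welds).
R_nwt = 0.6 × 70 × 0.3093 × 4 = 51.96 kips (transverse, base value).
(i) R_nwl + R_nwt = 402.7 kips; (ii) 0.85 R_nwl + 1.5 R_nwt = 376.1 kips.
R_n = max = 402.7 kips [governs: (i)]; φR_n = 302 kips.

φR_n ≈ 302 kips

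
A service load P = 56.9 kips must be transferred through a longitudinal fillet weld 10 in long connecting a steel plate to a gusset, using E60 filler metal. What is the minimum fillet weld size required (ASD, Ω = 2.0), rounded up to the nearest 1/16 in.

w = 1/2 in

E60XX → F_EXX = 60 ksi.
Total weld length L = 10 in.
Required throat t_e = P × Ω / (0.6 F_EXX × L) = 56.9 × 2.0 / (0.6 × 60 × 10) = 0.3161 in.
Required leg w = t_e / 0.707 = 0.4471 in → use 1/2 in.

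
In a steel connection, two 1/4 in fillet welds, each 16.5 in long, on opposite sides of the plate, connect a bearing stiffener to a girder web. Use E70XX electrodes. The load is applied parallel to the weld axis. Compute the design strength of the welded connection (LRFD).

E70XX → F_EXX = 70 ksi.
Effective throat t_e = 0.707 × 0.25 = 0.1767 in.
Total length L = 33 in; A_we = 0.1767 × 33 = 5.833 in².
F_nw = 0.6 F_EXX = 0.6 × 70 = 42 ksi.
φR_n = 0.75 × 42 × 5.833 = 183.7 kip.

φR_n ≈ 184 kip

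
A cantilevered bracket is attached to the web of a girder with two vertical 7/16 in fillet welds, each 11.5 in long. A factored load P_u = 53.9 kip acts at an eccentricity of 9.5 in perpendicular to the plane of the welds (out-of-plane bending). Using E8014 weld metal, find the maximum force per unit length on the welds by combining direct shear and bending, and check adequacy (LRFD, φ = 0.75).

E80XX → F_EXX = 80 ksi.
L_w = 2 × 11.5 = 23 in; section modulus (unit throat) S = 2 × L²/6 = 44.08 in².
Direct shear f_v = P/L_w = 53.9/23 = 2.343 kip/in.
Moment M = P × e = 53.9 × 9.5 = 512.05 kip·in; bending f_b = M/S = 11.62 kip/in.
f_max = √(f_v² + f_b²) = √(2.343² + 11.62²) = 11.85 kip/in.
φr_n = 0.75 × 0.6 × 80 × (0.707 × 0.4375) = 11.14 kip/in → NOT adequate.

f_max ≈ 11.8 kip/in; NOT adequate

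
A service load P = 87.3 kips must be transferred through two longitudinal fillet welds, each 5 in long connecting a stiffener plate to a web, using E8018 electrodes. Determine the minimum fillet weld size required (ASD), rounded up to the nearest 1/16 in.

w = 9/16 in

E80XX → F_EXX = 80 ksi.
Total weld length L = 10 in.
Required throat t_e = P × Ω / (0.6 F_EXX × L) = 87.3 × 2.0 / (0.6 × 80 × 10) = 0.3637 in.
Required leg w = t_e / 0.707 = 0.5145 in → use 9/16 in.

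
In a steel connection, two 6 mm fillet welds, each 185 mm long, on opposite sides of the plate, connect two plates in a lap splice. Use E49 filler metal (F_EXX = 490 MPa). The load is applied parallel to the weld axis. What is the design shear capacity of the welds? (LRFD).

Effective throat t_e = 0.707 × 6 = 4.242 mm.
Total length L = 370 mm; A_we = 4.242 × 370 = 1570 mm².
F_nw = 0.6 F_EXX = 0.6 × 490 = 294 MPa.
φR_n = 0.75 × 294 × 1570 × 10⁻³ = 346.1 kN.

φR_n ≈ 346 kN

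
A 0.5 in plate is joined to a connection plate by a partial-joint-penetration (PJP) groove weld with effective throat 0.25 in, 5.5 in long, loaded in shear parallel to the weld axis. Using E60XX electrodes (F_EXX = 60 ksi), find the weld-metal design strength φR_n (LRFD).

φR_n ≈ 37.1 kip

Effective throat (given) t_e = 0.25 in.
A_we = 0.25 × 5.5 = 1.375 in².
F_nw = 0.6 F_EXX = 36 ksi.
φR_n = 0.75 × 36 × 1.375 = 37.12 kip.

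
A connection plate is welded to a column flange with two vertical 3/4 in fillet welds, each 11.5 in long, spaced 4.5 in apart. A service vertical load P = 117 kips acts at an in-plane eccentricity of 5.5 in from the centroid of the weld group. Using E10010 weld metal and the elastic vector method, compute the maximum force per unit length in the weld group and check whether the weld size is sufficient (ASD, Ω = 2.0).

f_max ≈ 13.5 kip/in; adequate

E100XX → F_EXX = 100 ksi.
Total weld length L_w = 23 in. Treat welds as unit-width lines.
Polar moment about centroid: J = 2[d³/12 + d(b/2)²] = 2[11.5³/12 + 11.5×2.25²] = 369.9 in³.
Direct shear f_v = P/L_w = 117 / 23 = 5.087 kip/in (vertical).
Torsion M = P·e = 117 × 5.5 = 643.5 kip·in.
Critical point at (x, y) = (2.25, 5.75) from centroid. f_tx = M·y/J = 10 kip/in; f_ty = M·x/J = 3.914 kip/in.
Resultant f_max = √[f_tx² + (f_v + f_ty)²] = √[10² + (5.087 + 3.914)²] = 13.46 kip/in.
Capacity per unit length: r_n/Ω = (1/2.0) × 0.6 × 100 × (0.707 × 0.75) = 15.91 kip/in.
13.46 ≤ 15.91 → adequate.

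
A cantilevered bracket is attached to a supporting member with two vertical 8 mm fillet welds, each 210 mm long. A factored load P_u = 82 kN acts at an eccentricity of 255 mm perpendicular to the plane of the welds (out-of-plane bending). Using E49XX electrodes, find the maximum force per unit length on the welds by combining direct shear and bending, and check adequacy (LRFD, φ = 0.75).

E49XX → F_EXX = 490 MPa.
L_w = 2 × 210 = 420 mm; section modulus (unit throat) S = 2 × L²/6 = 14700 mm².
Direct shear f_v = P/L_w = 82×10³/420 = 195.2 N/mm.
Moment M = P × e = 82×10³ × 255 = 20910000 N·mm; bending f_b = M/S = 1422 N/mm.
f_max = √(f_v² + f_b²) = √(195.2² + 1422²) = 1436 N/mm.
φr_n = 0.75 × 0.6 × 490 × (0.707 × 8) = 1247 N/mm → NOT adequate.

f_max ≈ 1440 N/mm; NOT adequate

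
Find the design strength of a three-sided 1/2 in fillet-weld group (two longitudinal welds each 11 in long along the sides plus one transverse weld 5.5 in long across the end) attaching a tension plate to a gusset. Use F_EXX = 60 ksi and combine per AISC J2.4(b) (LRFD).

φR_n ≈ 262 kip

t_e = 0.707 × 0.5 = 0.3535 in.
R_nwl = 0.6 × 60 × 0.3535 × 22 = 280 kip (longitudinal, 2 welds).
R_nwt = 0.6 × 60 × 0.3535 × 5.5 = 69.99 kip (transverse, base value).
(i) R_nwl + R_nwt = 350 kip; (ii) 0.85 R_nwl + 1.5 R_nwt = 343 kip.
R_n = max = 350 kip [governs: (i)]; φR_n = 262.5 kip.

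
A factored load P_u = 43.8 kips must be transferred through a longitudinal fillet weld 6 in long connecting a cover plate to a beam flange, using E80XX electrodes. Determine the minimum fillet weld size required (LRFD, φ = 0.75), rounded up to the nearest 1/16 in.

w = 5/16 in

E80XX → F_EXX = 80 ksi.
Total weld length L = 6 in.
Required throat t_e = P_u / (φ × 0.6 F_EXX × L) = 43.8 / (0.75 × 0.6 × 80 × 6) = 0.2028 in.
Required leg w = t_e / 0.707 = 0.2868 in → use 5/16 in.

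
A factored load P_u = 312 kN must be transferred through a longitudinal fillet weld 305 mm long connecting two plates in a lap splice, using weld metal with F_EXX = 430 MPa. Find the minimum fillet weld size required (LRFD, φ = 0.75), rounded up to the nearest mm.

Total weld length L = 305 mm.
Required throat t_e = P_u / (φ × 0.6 F_EXX × L) = 312 / (0.75 × 0.6 × 430 × 305 × 10⁻³) = 5.287 mm.
Required leg w = t_e / 0.707 = 7.477 mm → use 8 mm.

w = 8 mm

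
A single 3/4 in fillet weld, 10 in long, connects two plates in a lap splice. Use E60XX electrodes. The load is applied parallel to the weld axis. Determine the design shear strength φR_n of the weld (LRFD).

φR_n ≈ 143 kip

E60XX → F_EXX = 60 ksi.
Effective throat t_e = 0.707 × 0.75 = 0.5302 in.
Total length L = 10 in; A_we = 0.5302 × 10 = 5.303 in².
F_nw = 0.6 F_EXX = 0.6 × 60 = 36 ksi.
φR_n = 0.75 × 36 × 5.303 = 143.2 kip.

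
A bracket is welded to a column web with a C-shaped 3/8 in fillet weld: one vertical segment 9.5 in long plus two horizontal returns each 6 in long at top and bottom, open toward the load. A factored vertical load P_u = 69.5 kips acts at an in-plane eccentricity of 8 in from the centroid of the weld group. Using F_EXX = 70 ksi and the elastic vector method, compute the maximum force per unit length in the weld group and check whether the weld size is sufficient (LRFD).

Total weld length L_w = 21.5 in. Treat welds as unit-width lines.
Centroid: x̄ = 2×6×3 / 21.5 = 1.674 in from the vertical weld.
Polar moment about centroid: J = I_x + I_y = [9.5³/12 + 2×6×4.75²] + [9.5×1.674² + 2(6³/12 + 6×1.326²)] = 425.9 in³.
Direct shear f_v = P/L_w = 69.5 / 21.5 = 3.233 kip/in (vertical).
Torsion M = P·e = 69.5 × 8 = 556 kip·in.
Critical point at (x, y) = (4.326, 4.75) from centroid. f_tx = M·y/J = 6.201 kip/in; f_ty = M·x/J = 5.647 kip/in.
Resultant f_max = √[f_tx² + (f_v + f_ty)²] = √[6.201² + (3.233 + 5.647)²] = 10.83 kip/in.
Capacity per unit length: φr_n = 0.75 × 0.6 × 70 × (0.707 × 0.375) = 8.351 kip/in.
10.83 > 8.351 → NOT adequate.

f_max ≈ 10.8 kip/in; NOT adequate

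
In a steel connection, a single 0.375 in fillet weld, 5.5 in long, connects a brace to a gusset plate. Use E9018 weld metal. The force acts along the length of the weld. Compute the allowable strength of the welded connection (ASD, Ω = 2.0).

E90XX → F_EXX = 90 ksi.
Effective throat t_e = 0.707 × 0.375 = 0.2651 in.
Total length L = 5.5 in; A_we = 0.2651 × 5.5 = 1.458 in².
F_nw = 0.6 F_EXX = 0.6 × 90 = 54 ksi.
R_n = 54 × 1.458 = 78.74 kip; R_n/Ω = 78.74/2.0 = 39.37 kip.

R_n/Ω ≈ 39.4 kip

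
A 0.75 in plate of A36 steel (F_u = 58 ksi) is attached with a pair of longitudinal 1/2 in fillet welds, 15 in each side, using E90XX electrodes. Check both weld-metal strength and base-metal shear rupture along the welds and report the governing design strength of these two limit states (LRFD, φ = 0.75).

φR_n ≈ 430 kips (weld metal governs)

E90XX → F_EXX = 90 ksi.
t_e = 0.707 × 0.5 = 0.3535 in; L = 30 in.
Weld metal: φR_n = 0.75 × 0.6 × 90 × 0.3535 × 30 = 429.5 kips.
Base metal (shear rupture): φR_n = 0.75 × 0.6 × 58 × 0.75 × 30 = 587.2 kips.
Governing: weld metal.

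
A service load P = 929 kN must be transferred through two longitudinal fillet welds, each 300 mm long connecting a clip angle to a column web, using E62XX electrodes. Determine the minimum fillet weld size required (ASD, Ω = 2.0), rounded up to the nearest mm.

w = 12 mm

E62XX → F_EXX = 620 MPa.
Total weld length L = 600 mm.
Required throat t_e = P × Ω / (0.6 F_EXX × L) = 929 × 2.0 / (0.6 × 620 × 600 × 10⁻³) = 8.324 mm.
Required leg w = t_e / 0.707 = 11.77 mm → use 12 mm.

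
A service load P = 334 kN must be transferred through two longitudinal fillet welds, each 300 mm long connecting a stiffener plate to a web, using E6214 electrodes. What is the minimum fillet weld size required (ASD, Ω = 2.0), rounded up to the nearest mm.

E62XX → F_EXX = 620 MPa.
Total weld length L = 600 mm.
Required throat t_e = P × Ω / (0.6 F_EXX × L) = 334 × 2.0 / (0.6 × 620 × 600 × 10⁻³) = 2.993 mm.
Required leg w = t_e / 0.707 = 4.233 mm → use 5 mm.

w = 5 mm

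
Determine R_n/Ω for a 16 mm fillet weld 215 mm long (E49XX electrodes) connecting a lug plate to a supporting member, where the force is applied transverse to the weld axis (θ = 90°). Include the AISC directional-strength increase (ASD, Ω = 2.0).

E49XX → F_EXX = 490 MPa.
t_e = 0.707 × 16 = 11.31 mm; A_we = 11.31 × 215 = 2432 mm².
Directional factor: 1.0 + 0.5 sin^1.5(90°) = 1.5.
F_nw = 0.6 × 490 × 1.5 = 441 MPa.
R_n/Ω = (441 × 2432) / 2.0 × 10⁻³ = 536.3 kN.

R_n/Ω ≈ 536 kN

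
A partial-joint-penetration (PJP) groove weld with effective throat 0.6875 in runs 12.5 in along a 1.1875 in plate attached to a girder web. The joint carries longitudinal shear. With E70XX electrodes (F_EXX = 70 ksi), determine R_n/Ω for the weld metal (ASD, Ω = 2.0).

R_n/Ω ≈ 180 kips

Effective throat (given) t_e = 0.6875 in.
A_we = 0.6875 × 12.5 = 8.594 in².
F_nw = 0.6 F_EXX = 42 ksi.
R_n/Ω = (42 × 8.594) / 2.0 = 180.5 kips.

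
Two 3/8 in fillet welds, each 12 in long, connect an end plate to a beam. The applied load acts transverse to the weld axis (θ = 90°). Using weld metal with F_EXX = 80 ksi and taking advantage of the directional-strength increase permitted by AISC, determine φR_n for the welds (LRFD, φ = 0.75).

t_e = 0.707 × 0.375 = 0.2651 in; A_we = 0.2651 × 24 = 6.363 in².
Directional factor: 1.0 + 0.5 sin^1.5(90°) = 1.5.
F_nw = 0.6 × 80 × 1.5 = 72 ksi.
φR_n = 0.75 × 72 × 6.363 = 343.6 kips.

φR_n ≈ 344 kips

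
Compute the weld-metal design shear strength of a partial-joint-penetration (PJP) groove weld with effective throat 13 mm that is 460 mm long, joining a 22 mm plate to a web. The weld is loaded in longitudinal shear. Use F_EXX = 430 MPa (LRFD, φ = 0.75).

φR_n ≈ 1160 kN

Effective throat (given) t_e = 13 mm.
A_we = 13 × 460 = 5980 mm².
F_nw = 0.6 F_EXX = 258 MPa.
φR_n = 0.75 × 258 × 5980 × 10⁻³ = 1157 kN.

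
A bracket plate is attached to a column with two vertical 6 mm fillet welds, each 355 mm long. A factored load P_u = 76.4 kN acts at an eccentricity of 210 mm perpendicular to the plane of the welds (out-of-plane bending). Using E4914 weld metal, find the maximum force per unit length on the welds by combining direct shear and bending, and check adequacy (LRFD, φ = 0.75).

f_max ≈ 397 N/mm; adequate

E49XX → F_EXX = 490 MPa.
L_w = 2 × 355 = 710 mm; section modulus (unit throat) S = 2 × L²/6 = 42010 mm².
Direct shear f_v = P/L_w = 76.4×10³/710 = 107.6 N/mm.
Moment M = P × e = 76.4×10³ × 210 = 16044000 N·mm; bending f_b = M/S = 381.9 N/mm.
f_max = √(f_v² + f_b²) = √(107.6² + 381.9²) = 396.8 N/mm.
φr_n = 0.75 × 0.6 × 490 × (0.707 × 6) = 935.4 N/mm → adequate.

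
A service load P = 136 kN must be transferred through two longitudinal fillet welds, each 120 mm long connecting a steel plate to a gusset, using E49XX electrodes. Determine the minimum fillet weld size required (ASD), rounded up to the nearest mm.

E49XX → F_EXX = 490 MPa.
Total weld length L = 240 mm.
Required throat t_e = P × Ω / (0.6 F_EXX × L) = 136 × 2.0 / (0.6 × 490 × 240 × 10⁻³) = 3.855 mm.
Required leg w = t_e / 0.707 = 5.452 mm → use 6 mm.

w = 6 mm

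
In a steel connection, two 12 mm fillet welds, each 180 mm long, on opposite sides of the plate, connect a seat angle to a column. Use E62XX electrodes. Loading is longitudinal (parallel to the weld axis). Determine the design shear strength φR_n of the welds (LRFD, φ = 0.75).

φR_n ≈ 852 kN

E62XX → F_EXX = 620 MPa.
Effective throat t_e = 0.707 × 12 = 8.484 mm.
Total length L = 360 mm; A_we = 8.484 × 360 = 3054 mm².
F_nw = 0.6 F_EXX = 0.6 × 620 = 372 MPa.
φR_n = 0.75 × 372 × 3054 × 10⁻³ = 852.1 kN.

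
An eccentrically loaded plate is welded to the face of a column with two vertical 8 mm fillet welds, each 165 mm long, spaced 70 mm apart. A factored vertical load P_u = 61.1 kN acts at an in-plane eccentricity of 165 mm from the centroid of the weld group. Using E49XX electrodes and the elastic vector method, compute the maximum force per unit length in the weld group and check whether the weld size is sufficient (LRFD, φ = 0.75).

f_max ≈ 873 N/mm; adequate

E49XX → F_EXX = 490 MPa.
Total weld length L_w = 330 mm. Treat welds as unit-width lines.
Polar moment about centroid: J = 2[d³/12 + d(b/2)²] = 2[165³/12 + 165×35²] = 1153000 mm³.
Direct shear f_v = P/L_w = 61.1×10³ / 330 = 185.2 N/mm (vertical).
Torsion M = P·e = 61.1×10³ × 165 = 10082000 N·mm.
Critical point at (x, y) = (35, 82.5) from centroid. f_tx = M·y/J = 721.4 N/mm; f_ty = M·x/J = 306 N/mm.
Resultant f_max = √[f_tx² + (f_v + f_ty)²] = √[721.4² + (185.2 + 306)²] = 872.7 N/mm.
Capacity per unit length: φr_n = 0.75 × 0.6 × 490 × (0.707 × 8) = 1247 N/mm.
872.7 ≤ 1247 → adequate.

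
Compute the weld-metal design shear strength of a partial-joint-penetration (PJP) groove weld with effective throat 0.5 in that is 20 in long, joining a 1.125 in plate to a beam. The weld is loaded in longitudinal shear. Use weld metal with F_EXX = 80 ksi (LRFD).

Effective throat (given) t_e = 0.5 in.
A_we = 0.5 × 20 = 10 in².
F_nw = 0.6 F_EXX = 48 ksi.
φR_n = 0.75 × 48 × 10 = 360 kip.

φR_n ≈ 360 kip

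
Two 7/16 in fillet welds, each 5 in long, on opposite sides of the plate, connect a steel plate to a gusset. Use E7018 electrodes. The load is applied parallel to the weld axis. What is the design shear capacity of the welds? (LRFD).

E70XX → F_EXX = 70 ksi.
Effective throat t_e = 0.707 × 0.4375 = 0.3093 in.
Total length L = 10 in; A_we = 0.3093 × 10 = 3.093 in².
F_nw = 0.6 F_EXX = 0.6 × 70 = 42 ksi.
φR_n = 0.75 × 42 × 3.093 = 97.43 kip.

φR_n ≈ 97.4 kip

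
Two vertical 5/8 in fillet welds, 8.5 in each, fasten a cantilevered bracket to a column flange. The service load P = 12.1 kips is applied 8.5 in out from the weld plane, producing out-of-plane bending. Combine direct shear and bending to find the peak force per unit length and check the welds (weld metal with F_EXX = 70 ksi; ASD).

L_w = 2 × 8.5 = 17 in; section modulus (unit throat) S = 2 × L²/6 = 24.08 in².
Direct shear f_v = P/L_w = 12.1/17 = 0.7118 kip/in.
Moment M = P × e = 12.1 × 8.5 = 102.85 kip·in; bending f_b = M/S = 4.271 kip/in.
f_max = √(f_v² + f_b²) = √(0.7118² + 4.271²) = 4.329 kip/in.
r_n/Ω = (1/2.0) × 0.6 × 70 × (0.707 × 0.625) = 9.279 kip/in → adequate.

f_max ≈ 4.33 kip/in; adequate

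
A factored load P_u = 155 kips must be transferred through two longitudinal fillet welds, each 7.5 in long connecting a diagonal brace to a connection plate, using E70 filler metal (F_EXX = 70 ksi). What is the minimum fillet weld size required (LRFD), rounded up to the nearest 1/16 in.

Total weld length L = 15 in.
Required throat t_e = P_u / (φ × 0.6 F_EXX × L) = 155 / (0.75 × 0.6 × 70 × 15) = 0.328 in.
Required leg w = t_e / 0.707 = 0.464 in → use 1/2 in.

w = 1/2 in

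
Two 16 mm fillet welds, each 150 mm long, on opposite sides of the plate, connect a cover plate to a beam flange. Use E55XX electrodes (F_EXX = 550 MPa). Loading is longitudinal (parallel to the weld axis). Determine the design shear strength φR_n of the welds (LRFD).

Effective throat t_e = 0.707 × 16 = 11.31 mm.
Total length L = 300 mm; A_we = 11.31 × 300 = 3394 mm².
F_nw = 0.6 F_EXX = 0.6 × 550 = 330 MPa.
φR_n = 0.75 × 330 × 3394 × 10⁻³ = 839.9 kN.

φR_n ≈ 840 kN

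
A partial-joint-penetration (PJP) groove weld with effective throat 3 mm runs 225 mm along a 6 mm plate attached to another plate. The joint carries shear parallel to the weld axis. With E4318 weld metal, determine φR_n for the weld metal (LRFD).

φR_n ≈ 131 kN

E43XX → F_EXX = 430 MPa.
Effective throat (given) t_e = 3 mm.
A_we = 3 × 225 = 675 mm².
F_nw = 0.6 F_EXX = 258 MPa.
φR_n = 0.75 × 258 × 675 × 10⁻³ = 130.6 kN.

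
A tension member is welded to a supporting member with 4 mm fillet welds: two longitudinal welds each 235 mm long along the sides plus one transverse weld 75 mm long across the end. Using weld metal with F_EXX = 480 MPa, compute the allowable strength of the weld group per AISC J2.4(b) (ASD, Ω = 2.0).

t_e = 0.707 × 4 = 2.828 mm.
R_nwl = 0.6 × 480 × 2.828 × 470 × 10⁻³ = 382.8 kN (longitudinal, 2 welds).
R_nwt = 0.6 × 480 × 2.828 × 75 × 10⁻³ = 61.08 kN (transverse, base value).
(i) R_nwl + R_nwt = 443.9 kN; (ii) 0.85 R_nwl + 1.5 R_nwt = 417 kN.
R_n = max = 443.9 kN [governs: (i)]; R_n/Ω = 221.9 kN.

R_n/Ω ≈ 222 kN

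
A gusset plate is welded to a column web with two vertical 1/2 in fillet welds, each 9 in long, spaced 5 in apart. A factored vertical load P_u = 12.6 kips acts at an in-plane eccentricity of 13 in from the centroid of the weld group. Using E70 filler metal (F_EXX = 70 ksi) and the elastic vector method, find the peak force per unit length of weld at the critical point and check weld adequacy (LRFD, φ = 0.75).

Total weld length L_w = 18 in. Treat welds as unit-width lines.
Polar moment about centroid: J = 2[d³/12 + d(b/2)²] = 2[9³/12 + 9×2.5²] = 234 in³.
Direct shear f_v = P/L_w = 12.6 / 18 = 0.7 kip/in (vertical).
Torsion M = P·e = 12.6 × 13 = 163.8 kip·in.
Critical point at (x, y) = (2.5, 4.5) from centroid. f_tx = M·y/J = 3.15 kip/in; f_ty = M·x/J = 1.75 kip/in.
Resultant f_max = √[f_tx² + (f_v + f_ty)²] = √[3.15² + (0.7 + 1.75)²] = 3.991 kip/in.
Capacity per unit length: φr_n = 0.75 × 0.6 × 70 × (0.707 × 0.5) = 11.14 kip/in.
3.991 ≤ 11.14 → adequate.

f_max ≈ 3.99 kip/in; adequate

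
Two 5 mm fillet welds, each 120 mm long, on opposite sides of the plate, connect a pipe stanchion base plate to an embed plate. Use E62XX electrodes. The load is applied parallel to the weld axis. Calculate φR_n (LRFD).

φR_n ≈ 237 kN

E62XX → F_EXX = 620 MPa.
Effective throat t_e = 0.707 × 5 = 3.535 mm.
Total length L = 240 mm; A_we = 3.535 × 240 = 848.4 mm².
F_nw = 0.6 F_EXX = 0.6 × 620 = 372 MPa.
φR_n = 0.75 × 372 × 848.4 × 10⁻³ = 236.7 kN.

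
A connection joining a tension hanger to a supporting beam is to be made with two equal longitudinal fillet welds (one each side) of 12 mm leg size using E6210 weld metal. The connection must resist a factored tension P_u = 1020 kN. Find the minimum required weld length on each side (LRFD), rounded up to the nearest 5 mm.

E62XX → F_EXX = 620 MPa.
Throat t_e = 0.707 × 12 = 8.484 mm.
φr_n = 0.75 × 0.6 × 620 × 8.484 × 10⁻³ = 2.367 kN/mm.
L_req = P_u / φr_n = 1020 / 2.367 = 430.9 mm total.
Per side: 430.9 / 2 = 215.5 mm.
Round up → use L = 220 mm on each side.

L = 220 mm on each side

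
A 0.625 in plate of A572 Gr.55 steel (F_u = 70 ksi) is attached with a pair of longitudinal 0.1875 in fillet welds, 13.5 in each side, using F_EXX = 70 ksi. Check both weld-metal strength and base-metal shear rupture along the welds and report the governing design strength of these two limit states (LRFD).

t_e = 0.707 × 0.1875 = 0.1326 in; L = 27 in.
Weld metal: φR_n = 0.75 × 0.6 × 70 × 0.1326 × 27 = 112.7 kips.
Base metal (shear rupture): φR_n = 0.75 × 0.6 × 70 × 0.625 × 27 = 531.6 kips.
Governing: weld metal.

φR_n ≈ 113 kips (weld metal governs)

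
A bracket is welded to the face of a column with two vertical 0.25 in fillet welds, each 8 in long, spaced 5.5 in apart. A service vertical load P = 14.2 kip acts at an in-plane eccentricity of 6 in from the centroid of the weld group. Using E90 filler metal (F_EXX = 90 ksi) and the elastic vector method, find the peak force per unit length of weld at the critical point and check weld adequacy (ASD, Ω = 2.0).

Total weld length L_w = 16 in. Treat welds as unit-width lines.
Polar moment about centroid: J = 2[d³/12 + d(b/2)²] = 2[8³/12 + 8×2.75²] = 206.3 in³.
Direct shear f_v = P/L_w = 14.2 / 16 = 0.8875 kip/in (vertical).
Torsion M = P·e = 14.2 × 6 = 85.2 kip·in.
Critical point at (x, y) = (2.75, 4) from centroid. f_tx = M·y/J = 1.652 kip/in; f_ty = M·x/J = 1.136 kip/in.
Resultant f_max = √[f_tx² + (f_v + f_ty)²] = √[1.652² + (0.8875 + 1.136)²] = 2.612 kip/in.
Capacity per unit length: r_n/Ω = (1/2.0) × 0.6 × 90 × (0.707 × 0.25) = 4.772 kip/in.
2.612 ≤ 4.772 → adequate.

f_max ≈ 2.61 kip/in; adequate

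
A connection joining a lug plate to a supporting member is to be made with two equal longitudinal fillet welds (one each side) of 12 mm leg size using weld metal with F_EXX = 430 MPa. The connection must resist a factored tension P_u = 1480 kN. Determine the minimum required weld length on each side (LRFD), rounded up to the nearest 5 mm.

Throat t_e = 0.707 × 12 = 8.484 mm.
φr_n = 0.75 × 0.6 × 430 × 8.484 × 10⁻³ = 1.642 kN/mm.
L_req = P_u / φr_n = 1480 / 1.642 = 901.5 mm total.
Per side: 901.5 / 2 = 450.8 mm.
Round up → use L = 455 mm on each side.

L = 455 mm on each side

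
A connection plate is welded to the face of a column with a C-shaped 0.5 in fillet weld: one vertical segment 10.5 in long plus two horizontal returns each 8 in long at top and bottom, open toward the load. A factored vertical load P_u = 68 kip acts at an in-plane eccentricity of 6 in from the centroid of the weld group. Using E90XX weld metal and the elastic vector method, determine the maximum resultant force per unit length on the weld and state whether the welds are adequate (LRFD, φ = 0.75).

f_max ≈ 6.43 kip/in; adequate

E90XX → F_EXX = 90 ksi.
Total weld length L_w = 26.5 in. Treat welds as unit-width lines.
Centroid: x̄ = 2×8×4 / 26.5 = 2.415 in from the vertical weld.
Polar moment about centroid: J = I_x + I_y = [10.5³/12 + 2×8×5.25²] + [10.5×2.415² + 2(8³/12 + 8×1.585²)] = 724.2 in³.
Direct shear f_v = P/L_w = 68 / 26.5 = 2.566 kip/in (vertical).
Torsion M = P·e = 68 × 6 = 408 kip·in.
Critical point at (x, y) = (5.585, 5.25) from centroid. f_tx = M·y/J = 2.958 kip/in; f_ty = M·x/J = 3.146 kip/in.
Resultant f_max = √[f_tx² + (f_v + f_ty)²] = √[2.958² + (2.566 + 3.146)²] = 6.433 kip/in.
Capacity per unit length: φr_n = 0.75 × 0.6 × 90 × (0.707 × 0.5) = 14.32 kip/in.
6.433 ≤ 14.32 → adequate.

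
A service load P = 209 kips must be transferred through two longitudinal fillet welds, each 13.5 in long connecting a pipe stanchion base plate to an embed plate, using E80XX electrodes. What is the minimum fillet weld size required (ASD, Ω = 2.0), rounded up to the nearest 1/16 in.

w = 1/2 in

E80XX → F_EXX = 80 ksi.
Total weld length L = 27 in.
Required throat t_e = P × Ω / (0.6 F_EXX × L) = 209 × 2.0 / (0.6 × 80 × 27) = 0.3225 in.
Required leg w = t_e / 0.707 = 0.4562 in → use 1/2 in.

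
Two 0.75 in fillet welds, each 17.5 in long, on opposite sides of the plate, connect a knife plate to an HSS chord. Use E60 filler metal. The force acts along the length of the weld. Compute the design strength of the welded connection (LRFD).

φR_n ≈ 501 kips

E60XX → F_EXX = 60 ksi.
Effective throat t_e = 0.707 × 0.75 = 0.5302 in.
Total length L = 35 in; A_we = 0.5302 × 35 = 18.56 in².
F_nw = 0.6 F_EXX = 0.6 × 60 = 36 ksi.
φR_n = 0.75 × 36 × 18.56 = 501.1 kips.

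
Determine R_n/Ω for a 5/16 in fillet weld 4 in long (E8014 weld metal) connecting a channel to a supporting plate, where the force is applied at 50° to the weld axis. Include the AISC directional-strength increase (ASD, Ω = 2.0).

E80XX → F_EXX = 80 ksi.
t_e = 0.707 × 0.3125 = 0.2209 in; A_we = 0.2209 × 4 = 0.8837 in².
Directional factor: 1.0 + 0.5 sin^1.5(50°) = 1.335.
F_nw = 0.6 × 80 × 1.335 = 64.09 ksi.
R_n/Ω = (64.09 × 0.8837) / 2.0 = 28.32 kips.

R_n/Ω ≈ 28.3 kips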